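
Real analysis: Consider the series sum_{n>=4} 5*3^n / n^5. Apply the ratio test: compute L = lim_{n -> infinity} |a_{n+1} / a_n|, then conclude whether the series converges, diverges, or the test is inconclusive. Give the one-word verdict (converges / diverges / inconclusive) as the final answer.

Let a_n denote the general term. Form the ratio a_{n+1}/a_n and simplify:
a_{n+1}/a_n = 3*n^5/(n + 1)^5
Take the limit as n -> infinity: L = 3.
Since L = 3 > 1 (or L = infinity), the ratio test implies the series diverges.

diverges


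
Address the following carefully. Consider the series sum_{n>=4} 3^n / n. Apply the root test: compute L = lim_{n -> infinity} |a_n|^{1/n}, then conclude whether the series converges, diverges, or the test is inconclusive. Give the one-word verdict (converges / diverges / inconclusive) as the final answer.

Let a_n denote the general term. Form |a_n|^(1/n) and simplify:
|a_n|^(1/n) = 3/n^(1/n)
Take the limit as n -> infinity: L = 3.
Since L = 3 > 1, the root test implies divergence.

diverges


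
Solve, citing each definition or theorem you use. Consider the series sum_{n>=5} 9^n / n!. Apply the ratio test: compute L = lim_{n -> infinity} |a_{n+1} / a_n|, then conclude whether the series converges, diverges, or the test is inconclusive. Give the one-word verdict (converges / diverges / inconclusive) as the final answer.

Let a_n denote the general term. Form the ratio a_{n+1}/a_n and simplify:
a_{n+1}/a_n = 9/(n + 1)
Take the limit as n -> infinity: L = 0.
Since L = 0 < 1, the ratio test implies the series converges.

converges


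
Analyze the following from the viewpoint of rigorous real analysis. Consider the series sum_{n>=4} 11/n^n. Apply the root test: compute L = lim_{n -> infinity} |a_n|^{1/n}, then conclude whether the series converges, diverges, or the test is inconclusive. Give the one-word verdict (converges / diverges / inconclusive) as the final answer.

Let a_n denote the general term. Form |a_n|^(1/n) and simplify:
|a_n|^(1/n) = 11^(1/n)/n
Take the limit as n -> infinity: L = 0.
Since L = 0 < 1, the root test implies convergence.

converges


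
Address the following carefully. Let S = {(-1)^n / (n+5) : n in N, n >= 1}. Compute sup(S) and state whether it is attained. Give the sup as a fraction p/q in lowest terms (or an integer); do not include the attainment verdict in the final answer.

Analysis:
- Values: -1/6, 1/7, -1/8, 1/9, -1/10, ...
- Positive terms (even n): 1/(2+5), 1/(4+5), ... decreasing -> max = 1/7 (n=2).
- Negative terms (odd n): -1/(1+5), -1/(3+5), ... increasing -> min = -1/6 (n=1).
- So sup = 1/7 (attained at n=2); inf = -1/6 (attained at n=1).
Conclusion: sup(S) = 1/7, attained in S.

1/7


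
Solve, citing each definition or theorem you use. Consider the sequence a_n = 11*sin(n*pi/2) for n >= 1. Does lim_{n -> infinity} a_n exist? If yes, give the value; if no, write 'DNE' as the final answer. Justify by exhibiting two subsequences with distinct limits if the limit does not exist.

Examine the behaviour of a_n along subsequences.
a_{4k+1} = 11*sin(pi/2 + 2k*pi) = 11 -> 11. a_{4k+3} = 11*sin(3pi/2 + 2k*pi) = -11 -> -11.
Since these two subsequential limits are 11 and -11, distinct, the full sequence cannot converge (a convergent sequence has all subsequences tending to the same limit). So lim a_n does not exist.

DNE


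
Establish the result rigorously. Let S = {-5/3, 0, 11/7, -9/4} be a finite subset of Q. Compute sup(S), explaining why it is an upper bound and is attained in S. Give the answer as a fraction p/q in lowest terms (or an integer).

S is finite, so sup(S) = max(S).
Sorted decreasing:
11/7, 0, -5/3, -9/4
The extremum is 11/7.
For every x in S, x <= 11/7. And 11/7 is in S, so it is attained.
Therefore sup(S) = 11/7.

11/7


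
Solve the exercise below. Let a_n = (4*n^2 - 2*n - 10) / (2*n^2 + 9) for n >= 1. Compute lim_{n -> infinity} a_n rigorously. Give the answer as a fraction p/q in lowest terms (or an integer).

Divide numerator and denominator by n^2, the highest power:
numerator / n^2 = 4 - 2/n - 10/n^2
denominator / n^2 = 2 + 9/n^2
As n -> infinity, all terms of the form c/n^k (k >= 1) tend to 0.
So numerator / n^2 -> 4 and denominator / n^2 -> 2.
Therefore lim a_n = 2.

2


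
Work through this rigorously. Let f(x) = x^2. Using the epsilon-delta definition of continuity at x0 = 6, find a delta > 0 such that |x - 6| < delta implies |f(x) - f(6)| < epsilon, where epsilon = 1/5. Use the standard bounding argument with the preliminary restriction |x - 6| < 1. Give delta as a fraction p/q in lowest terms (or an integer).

Factor: |x^2 - (6)^2| = |x - 6| * |x + 6|.
Impose |x - 6| < 1 first. Then |x + 6| = |(x - 6) + 2*(6)| <= |x - 6| + 2*|6| < 1 + 12 = 13.
So |x^2 - (6)^2| < delta * 13.
We need delta * 13 <= 1/5, i.e. delta <= 1/5/13 = 1/65.
Since 1/65 < 1, this is tighter than 1; take delta = 1/65.
So delta = 1/65 works.

1/65


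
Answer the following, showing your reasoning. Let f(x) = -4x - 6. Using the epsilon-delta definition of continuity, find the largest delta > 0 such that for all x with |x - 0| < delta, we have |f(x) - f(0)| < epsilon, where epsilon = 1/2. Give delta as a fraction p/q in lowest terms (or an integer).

We compute f(0) = -4*(0) - 6 = -6.
|f(x) - f(0)| = |-4x - 6 - (-6)| = |-4(x - 0)| = 4|x - 0|.
We need 4|x - 0| < 1/2, i.e. |x - 0| < 1/2 / 4 = 1/8.
So any delta <= 1/8 works. Conversely, if delta > 1/8, then x = 0 + 1/8 satisfies |x - 0| = 1/8 < delta but |f(x) - f(0)| = 4 * 1/8 = 1/2, which is not < 1/2; so no larger delta works.
Hence the largest such delta is 1/8.

1/8


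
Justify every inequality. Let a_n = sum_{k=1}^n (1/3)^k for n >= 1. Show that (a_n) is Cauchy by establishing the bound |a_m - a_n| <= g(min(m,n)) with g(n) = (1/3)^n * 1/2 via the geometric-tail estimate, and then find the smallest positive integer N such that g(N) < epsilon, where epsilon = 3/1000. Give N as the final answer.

For m > n >= 1: |a_m - a_n| = sum_{k=n+1}^m (1/3)^k < sum_{k=n+1}^infinity (1/3)^k = (1/3)^(n+1) / (1 - 1/3) = (1/3)^n * (1/3) * (3/2) = (1/3)^n * 1/2.
So g(n) = (1/3)^n / 2. Since g(n) -> 0, (a_n) is Cauchy.
Now solve g(N) < 3/1000: (1/3)^N / 2 < 3/1000 <=> 3^N > 1 / (2 * 3/1000) = 500/3.
Check powers of 3: 3^4 = 81 <= 500/3, 3^5 = 243 > 500/3.
So the smallest such N is 5. Check: g(5) = 1/(2 * 243) = 1/486 < 3/1000.

5


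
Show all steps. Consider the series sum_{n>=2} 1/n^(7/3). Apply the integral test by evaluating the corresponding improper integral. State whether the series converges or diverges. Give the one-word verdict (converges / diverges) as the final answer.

Let f(x) = x^(-7/3). Then f is positive, continuous, and decreasing on [2, infinity), so the integral test applies.
Compute the improper integral int_{2}^infinity f(x) dx:
  antiderivative F(x) = -3/(4*x^(4/3)).
  As x -> infinity, F(x) -> 0 (since p = 7/3 > 1).
  So int = F(infinity) - F(2) = 0 - (-3*2^(2/3)/16) = 3*2^(2/3)/16.
  Finite, so by the integral test, the series converges.

converges


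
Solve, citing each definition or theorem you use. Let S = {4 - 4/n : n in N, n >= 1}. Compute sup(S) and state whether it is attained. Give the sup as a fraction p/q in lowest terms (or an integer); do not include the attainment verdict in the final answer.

Analysis:
- Values: 0, 2, 8/3, 3, ... strictly increasing.
- Minimum is 0 (n=1); inf = 0 (attained).
- 4 - 4/n -> 4 from below; sup = 4, not attained.
Conclusion: sup(S) = 4, not attained in S.

4


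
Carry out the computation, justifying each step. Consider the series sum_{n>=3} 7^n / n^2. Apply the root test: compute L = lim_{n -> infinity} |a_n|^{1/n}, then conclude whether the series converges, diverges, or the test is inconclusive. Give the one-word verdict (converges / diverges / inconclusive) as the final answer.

Let a_n denote the general term. Form |a_n|^(1/n) and simplify:
|a_n|^(1/n) = 7/n^(2/n)
Take the limit as n -> infinity: L = 7.
Since L = 7 > 1, the root test implies divergence.

diverges


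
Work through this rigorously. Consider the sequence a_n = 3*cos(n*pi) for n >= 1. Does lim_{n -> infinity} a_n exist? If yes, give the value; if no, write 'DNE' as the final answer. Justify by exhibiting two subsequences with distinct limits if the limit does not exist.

Examine the behaviour of a_n along subsequences.
cos(n*pi) = (-1)^n, so a_n = 3*(-1)^n. a_{2k} = 3 -> 3. a_{2k+1} = -3 -> -3.
Since these two subsequential limits are 3 and -3, distinct, the full sequence cannot converge (a convergent sequence has all subsequences tending to the same limit). So lim a_n does not exist.

DNE


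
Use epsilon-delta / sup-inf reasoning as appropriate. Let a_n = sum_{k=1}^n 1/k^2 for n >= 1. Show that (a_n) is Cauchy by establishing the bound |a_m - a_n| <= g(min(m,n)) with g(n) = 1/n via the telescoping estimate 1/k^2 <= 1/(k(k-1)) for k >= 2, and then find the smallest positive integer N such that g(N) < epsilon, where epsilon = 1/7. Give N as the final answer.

For m > n >= 1: |a_m - a_n| = sum_{k=n+1}^m 1/k^2.
Use 1/k^2 <= 1/(k(k-1)) = 1/(k-1) - 1/k for k >= 2:
sum_{k=n+1}^m 1/k^2 <= sum_{k=n+1}^m (1/(k-1) - 1/k) = 1/n - 1/m <= 1/n.
By symmetry the same bound holds with n,m swapped, so |a_m - a_n| <= 1/min(m,n) = g(min(m,n)). Since g(n) -> 0, (a_n) is Cauchy.
Now solve g(N) < 1/7: 1/N < 1/7 <=> N > 1/(1/7) = 7.
The smallest integer strictly greater than 7 is N = 8.
Check: g(8) = 1/8 < 1/7; g(7) = 1/7 >= 1/7. So N = 8.

8


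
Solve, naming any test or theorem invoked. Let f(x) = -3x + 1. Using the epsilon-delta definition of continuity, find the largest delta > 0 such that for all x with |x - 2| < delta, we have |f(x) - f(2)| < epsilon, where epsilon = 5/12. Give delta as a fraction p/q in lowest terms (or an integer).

We compute f(2) = -3*(2) + 1 = -5.
|f(x) - f(2)| = |-3x + 1 - (-5)| = |-3(x - 2)| = 3|x - 2|.
We need 3|x - 2| < 5/12, i.e. |x - 2| < 5/12 / 3 = 5/36.
So any delta <= 5/36 works. Conversely, if delta > 5/36, then x = 2 + 5/36 satisfies |x - 2| = 5/36 < delta but |f(x) - f(2)| = 3 * 5/36 = 5/12, which is not < 5/12; so no larger delta works.
Hence the largest such delta is 5/36.

5/36


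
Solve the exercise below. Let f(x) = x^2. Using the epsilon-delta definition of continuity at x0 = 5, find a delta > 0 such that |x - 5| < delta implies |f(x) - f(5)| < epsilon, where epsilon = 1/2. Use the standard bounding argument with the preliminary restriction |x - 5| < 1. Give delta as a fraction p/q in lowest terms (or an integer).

Factor: |x^2 - (5)^2| = |x - 5| * |x + 5|.
Impose |x - 5| < 1 first. Then |x + 5| = |(x - 5) + 2*(5)| <= |x - 5| + 2*|5| < 1 + 10 = 11.
So |x^2 - (5)^2| < delta * 11.
We need delta * 11 <= 1/2, i.e. delta <= 1/2/11 = 1/22.
Since 1/22 < 1, this is tighter than 1; take delta = 1/22.
So delta = 1/22 works.

1/22


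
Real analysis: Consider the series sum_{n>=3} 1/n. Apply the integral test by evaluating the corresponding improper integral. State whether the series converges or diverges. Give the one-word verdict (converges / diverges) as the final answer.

Let f(x) = 1/x. Then f is positive, continuous, and decreasing on [3, infinity), so the integral test applies.
Compute the improper integral int_{3}^infinity f(x) dx:
  antiderivative F(x) = log(x).
  As x -> infinity, log(x) -> infinity.
  So int = infinity - log(3) = infinity. By the integral test, the series diverges.

diverges


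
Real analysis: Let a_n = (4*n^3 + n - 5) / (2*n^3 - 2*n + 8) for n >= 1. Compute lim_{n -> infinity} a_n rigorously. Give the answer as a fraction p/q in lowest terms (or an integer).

Divide numerator and denominator by n^3, the highest power:
numerator / n^3 = 4 + n^(-2) - 5/n^3
denominator / n^3 = 2 - 2/n^2 + 8/n^3
As n -> infinity, all terms of the form c/n^k (k >= 1) tend to 0.
So numerator / n^3 -> 4 and denominator / n^3 -> 2.
Therefore lim a_n = 2.

2


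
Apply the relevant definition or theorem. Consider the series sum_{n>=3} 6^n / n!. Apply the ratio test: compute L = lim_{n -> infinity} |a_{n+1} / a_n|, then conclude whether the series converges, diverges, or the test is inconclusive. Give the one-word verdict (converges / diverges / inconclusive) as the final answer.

Let a_n denote the general term. Form the ratio a_{n+1}/a_n and simplify:
a_{n+1}/a_n = 6/(n + 1)
Take the limit as n -> infinity: L = 0.
Since L = 0 < 1, the ratio test implies the series converges.

converges


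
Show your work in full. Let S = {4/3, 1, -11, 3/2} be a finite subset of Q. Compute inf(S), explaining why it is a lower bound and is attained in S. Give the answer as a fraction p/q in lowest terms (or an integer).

S is finite, so inf(S) = min(S).
Sorted increasing:
-11, 1, 4/3, 3/2
The extremum is -11.
For every x in S, x >= -11. And -11 is in S, so it is attained.
Therefore inf(S) = -11.

-11


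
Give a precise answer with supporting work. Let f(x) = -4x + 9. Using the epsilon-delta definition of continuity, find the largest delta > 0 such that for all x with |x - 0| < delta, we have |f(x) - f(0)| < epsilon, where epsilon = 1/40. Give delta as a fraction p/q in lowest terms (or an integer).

We compute f(0) = -4*(0) + 9 = 9.
|f(x) - f(0)| = |-4x + 9 - (9)| = |-4(x - 0)| = 4|x - 0|.
We need 4|x - 0| < 1/40, i.e. |x - 0| < 1/40 / 4 = 1/160.
So any delta <= 1/160 works. Conversely, if delta > 1/160, then x = 0 + 1/160 satisfies |x - 0| = 1/160 < delta but |f(x) - f(0)| = 4 * 1/160 = 1/40, which is not < 1/40; so no larger delta works.
Hence the largest such delta is 1/160.

1/160


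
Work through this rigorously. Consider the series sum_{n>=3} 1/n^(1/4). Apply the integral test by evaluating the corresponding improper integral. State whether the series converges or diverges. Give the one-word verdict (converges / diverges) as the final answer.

Let f(x) = x^(-1/4). Then f is positive, continuous, and decreasing on [3, infinity), so the integral test applies.
Compute the improper integral int_{3}^infinity f(x) dx:
  antiderivative F(x) = 4*x^(3/4)/3.
  As x -> infinity, F(x) -> infinity (since p = 1/4 < 1).
  So the integral diverges. By the integral test, the series diverges.

diverges


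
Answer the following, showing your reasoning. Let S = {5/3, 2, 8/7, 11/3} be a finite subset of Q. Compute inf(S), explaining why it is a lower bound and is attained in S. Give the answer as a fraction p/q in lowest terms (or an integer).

S is finite, so inf(S) = min(S).
Sorted increasing:
8/7, 5/3, 2, 11/3
The extremum is 8/7.
For every x in S, x >= 8/7. And 8/7 is in S, so it is attained.
Therefore inf(S) = 8/7.

8/7


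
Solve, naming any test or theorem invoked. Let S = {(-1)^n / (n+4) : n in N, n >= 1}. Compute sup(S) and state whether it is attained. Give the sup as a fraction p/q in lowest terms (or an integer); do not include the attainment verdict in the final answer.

Analysis:
- Values: -1/5, 1/6, -1/7, 1/8, -1/9, ...
- Positive terms (even n): 1/(2+4), 1/(4+4), ... decreasing -> max = 1/6 (n=2).
- Negative terms (odd n): -1/(1+4), -1/(3+4), ... increasing -> min = -1/5 (n=1).
- So sup = 1/6 (attained at n=2); inf = -1/5 (attained at n=1).
Conclusion: sup(S) = 1/6, attained in S.

1/6


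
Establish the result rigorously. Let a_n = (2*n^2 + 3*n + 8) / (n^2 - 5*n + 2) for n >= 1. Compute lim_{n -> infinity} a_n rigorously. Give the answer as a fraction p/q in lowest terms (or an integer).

Divide numerator and denominator by n^2, the highest power:
numerator / n^2 = 2 + 3/n + 8/n^2
denominator / n^2 = 1 - 5/n + 2/n^2
As n -> infinity, all terms of the form c/n^k (k >= 1) tend to 0.
So numerator / n^2 -> 2 and denominator / n^2 -> 1.
Therefore lim a_n = 2.

2


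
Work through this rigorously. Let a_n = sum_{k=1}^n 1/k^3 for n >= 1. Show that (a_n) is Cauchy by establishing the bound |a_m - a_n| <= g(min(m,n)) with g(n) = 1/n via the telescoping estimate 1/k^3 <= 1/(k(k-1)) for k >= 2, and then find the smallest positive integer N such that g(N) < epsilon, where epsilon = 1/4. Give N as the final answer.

For m > n >= 1: |a_m - a_n| = sum_{k=n+1}^m 1/k^3.
Use 1/k^3 <= 1/(k(k-1)) = 1/(k-1) - 1/k for k >= 2 (which holds since k^3 >= k^2 >= k(k-1) for k >= 2):
sum_{k=n+1}^m 1/k^3 <= sum_{k=n+1}^m (1/(k-1) - 1/k) = 1/n - 1/m <= 1/n.
By symmetry the same bound holds with n,m swapped, so |a_m - a_n| <= 1/min(m,n) = g(min(m,n)). Since g(n) -> 0, (a_n) is Cauchy.
Now solve g(N) < 1/4: 1/N < 1/4 <=> N > 1/(1/4) = 4.
The smallest integer strictly greater than 4 is N = 5.
Check: g(5) = 1/5 < 1/4; g(4) = 1/4 >= 1/4. So N = 5.

5


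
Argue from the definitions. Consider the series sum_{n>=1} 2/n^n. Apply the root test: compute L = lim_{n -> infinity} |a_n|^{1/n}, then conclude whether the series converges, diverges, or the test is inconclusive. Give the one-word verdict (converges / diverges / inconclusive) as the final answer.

Let a_n denote the general term. Form |a_n|^(1/n) and simplify:
|a_n|^(1/n) = 2^(1/n)/n
Take the limit as n -> infinity: L = 0.
Since L = 0 < 1, the root test implies convergence.

converges


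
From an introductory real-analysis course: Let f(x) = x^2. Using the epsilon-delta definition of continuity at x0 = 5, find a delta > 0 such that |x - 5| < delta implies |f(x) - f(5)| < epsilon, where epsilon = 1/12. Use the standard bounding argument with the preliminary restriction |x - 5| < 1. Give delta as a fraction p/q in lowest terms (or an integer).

Factor: |x^2 - (5)^2| = |x - 5| * |x + 5|.
Impose |x - 5| < 1 first. Then |x + 5| = |(x - 5) + 2*(5)| <= |x - 5| + 2*|5| < 1 + 10 = 11.
So |x^2 - (5)^2| < delta * 11.
We need delta * 11 <= 1/12, i.e. delta <= 1/12/11 = 1/132.
Since 1/132 < 1, this is tighter than 1; take delta = 1/132.
So delta = 1/132 works.

1/132


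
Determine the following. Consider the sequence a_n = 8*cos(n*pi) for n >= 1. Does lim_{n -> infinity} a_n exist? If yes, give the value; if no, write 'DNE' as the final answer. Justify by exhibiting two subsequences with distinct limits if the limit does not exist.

Examine the behaviour of a_n along subsequences.
cos(n*pi) = (-1)^n, so a_n = 8*(-1)^n. a_{2k} = 8 -> 8. a_{2k+1} = -8 -> -8.
Since these two subsequential limits are 8 and -8, distinct, the full sequence cannot converge (a convergent sequence has all subsequences tending to the same limit). So lim a_n does not exist.

DNE


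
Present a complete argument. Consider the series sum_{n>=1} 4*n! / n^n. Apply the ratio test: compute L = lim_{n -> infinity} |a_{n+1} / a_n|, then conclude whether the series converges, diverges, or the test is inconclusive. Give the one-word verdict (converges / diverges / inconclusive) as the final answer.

Let a_n denote the general term. Form the ratio a_{n+1}/a_n and simplify:
a_{n+1}/a_n = (n/(n + 1))^n
Take the limit as n -> infinity: L = exp(-1).
Since L = exp(-1) < 1, the ratio test implies the series converges.

converges


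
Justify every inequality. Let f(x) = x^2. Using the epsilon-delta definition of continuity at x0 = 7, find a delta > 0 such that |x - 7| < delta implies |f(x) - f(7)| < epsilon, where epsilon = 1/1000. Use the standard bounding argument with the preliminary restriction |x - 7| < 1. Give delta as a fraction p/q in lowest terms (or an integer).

Factor: |x^2 - (7)^2| = |x - 7| * |x + 7|.
Impose |x - 7| < 1 first. Then |x + 7| = |(x - 7) + 2*(7)| <= |x - 7| + 2*|7| < 1 + 14 = 15.
So |x^2 - (7)^2| < delta * 15.
We need delta * 15 <= 1/1000, i.e. delta <= 1/1000/15 = 1/15000.
Since 1/15000 < 1, this is tighter than 1; take delta = 1/15000.
So delta = 1/15000 works.

1/15000


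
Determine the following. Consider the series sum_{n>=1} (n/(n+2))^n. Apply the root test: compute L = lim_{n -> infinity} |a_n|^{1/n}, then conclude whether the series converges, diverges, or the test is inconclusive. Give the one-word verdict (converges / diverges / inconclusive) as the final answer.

Let a_n denote the general term. Form |a_n|^(1/n) and simplify:
|a_n|^(1/n) = n/(n + 2)
Take the limit as n -> infinity: L = 1.
Since L = 1, the root test is inconclusive. (In fact a_n = (n/(n+2))^n -> e^(-2) != 0, so the nth-term test shows divergence; but the root test itself gives no conclusion.)

inconclusive


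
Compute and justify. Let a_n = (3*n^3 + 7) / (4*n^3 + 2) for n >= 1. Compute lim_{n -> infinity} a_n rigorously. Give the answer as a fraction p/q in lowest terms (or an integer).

Divide numerator and denominator by n^3, the highest power:
numerator / n^3 = 3 + 7/n^3
denominator / n^3 = 4 + 2/n^3
As n -> infinity, all terms of the form c/n^k (k >= 1) tend to 0.
So numerator / n^3 -> 3 and denominator / n^3 -> 4.
Therefore lim a_n = 3/4.

3/4


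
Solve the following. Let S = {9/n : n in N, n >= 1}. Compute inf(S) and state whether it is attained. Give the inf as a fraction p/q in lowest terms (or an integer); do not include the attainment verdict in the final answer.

Analysis:
- Values: 9, 9/2, 3, 9/4, ... strictly decreasing.
- The maximum is 9 (n=1); sup = 9 (attained).
- The set is bounded below by 0; 9/n -> 0 so 0 is the greatest lower bound.
- 0 is not in the set, so inf = 0 is not attained.
Conclusion: inf(S) = 0, not attained in S.

0


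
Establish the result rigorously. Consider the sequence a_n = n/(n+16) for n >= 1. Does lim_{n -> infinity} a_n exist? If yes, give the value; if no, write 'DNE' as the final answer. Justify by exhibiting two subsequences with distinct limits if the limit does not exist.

Examine the behaviour of a_n along subsequences.
Even-n subsequence a_{2k} = (2k)/(2k+16) -> 1. Odd-n subsequence a_{2k+1} = (2k+1)/(2k+17) -> 1. Both tend to 1, which suggests the limit is 1; verify directly.
|a_n - 1| = |n - (n+16)| / (n+16) = 16/(n+16) < 16/n for every n >= 1.
Given epsilon > 0, choose a positive integer N > 16/epsilon. Then for all n >= N, |a_n - 1| < 16/n <= 16/N < epsilon.
So by the definition of the limit, lim a_n exists and equals 1.

1


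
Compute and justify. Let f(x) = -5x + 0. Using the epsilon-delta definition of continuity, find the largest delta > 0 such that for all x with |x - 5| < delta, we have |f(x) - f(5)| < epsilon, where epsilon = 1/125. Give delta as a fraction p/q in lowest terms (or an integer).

We compute f(5) = -5*(5) + 0 = -25.
|f(x) - f(5)| = |-5x + 0 - (-25)| = |-5(x - 5)| = 5|x - 5|.
We need 5|x - 5| < 1/125, i.e. |x - 5| < 1/125 / 5 = 1/625.
So any delta <= 1/625 works. Conversely, if delta > 1/625, then x = 5 + 1/625 satisfies |x - 5| = 1/625 < delta but |f(x) - f(5)| = 5 * 1/625 = 1/125, which is not < 1/125; so no larger delta works.
Hence the largest such delta is 1/625.

1/625


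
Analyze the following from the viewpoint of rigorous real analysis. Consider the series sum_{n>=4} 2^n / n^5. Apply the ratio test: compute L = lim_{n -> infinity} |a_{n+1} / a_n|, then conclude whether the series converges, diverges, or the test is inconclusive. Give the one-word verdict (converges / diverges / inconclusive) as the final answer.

Let a_n denote the general term. Form the ratio a_{n+1}/a_n and simplify:
a_{n+1}/a_n = 2*n^5/(n + 1)^5
Take the limit as n -> infinity: L = 2.
Since L = 2 > 1 (or L = infinity), the ratio test implies the series diverges.

diverges


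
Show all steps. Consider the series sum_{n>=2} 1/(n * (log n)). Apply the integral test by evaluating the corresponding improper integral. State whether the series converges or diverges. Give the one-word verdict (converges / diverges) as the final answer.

Let f(x) = 1/(x*log(x)). Then f is positive, continuous, and decreasing on [2, infinity), so the integral test applies.
Compute the improper integral int_{2}^infinity f(x) dx:
  antiderivative F(x) = log(log(x)).
  F(x) = log(log(x)) -> infinity as x -> infinity. The integral diverges, so by the integral test, the series diverges.

diverges


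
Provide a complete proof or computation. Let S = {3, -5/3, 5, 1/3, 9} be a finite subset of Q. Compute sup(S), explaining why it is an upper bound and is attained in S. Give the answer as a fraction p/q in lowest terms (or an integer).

S is finite, so sup(S) = max(S).
Sorted decreasing:
9, 5, 3, 1/3, -5/3
The extremum is 9.
For every x in S, x <= 9. And 9 is in S, so it is attained.
Therefore sup(S) = 9.

9


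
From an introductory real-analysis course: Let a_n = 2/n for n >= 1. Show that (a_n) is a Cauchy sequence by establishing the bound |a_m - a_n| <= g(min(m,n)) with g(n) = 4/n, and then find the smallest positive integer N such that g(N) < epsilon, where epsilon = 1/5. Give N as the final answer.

For any m, n >= 1, by the triangle inequality:
|a_m - a_n| = |2/m - 2/n| <= 2*1/m + 2*1/n <= 4/min(m,n).
So g(n) = 4/n bounds the Cauchy difference. Since g(n) -> 0, (a_n) is Cauchy.
Now solve g(N) < 1/5: 4/N < 1/5 <=> N > 4 / (1/5) = 20.
The smallest integer strictly greater than 20 is N = 21.
Check: g(21) = 4/21 = 4/21 < 1/5; g(20) = 1/5 >= 1/5. So N = 21.

21


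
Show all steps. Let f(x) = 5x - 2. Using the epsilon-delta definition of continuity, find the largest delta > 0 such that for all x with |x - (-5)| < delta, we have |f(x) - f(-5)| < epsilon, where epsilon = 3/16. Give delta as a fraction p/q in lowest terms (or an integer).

We compute f(-5) = 5*(-5) - 2 = -27.
|f(x) - f(-5)| = |5x - 2 - (-27)| = |5(x - (-5))| = 5|x - (-5)|.
We need 5|x - (-5)| < 3/16, i.e. |x - (-5)| < 3/16 / 5 = 3/80.
So any delta <= 3/80 works. Conversely, if delta > 3/80, then x = -5 + 3/80 satisfies |x - (-5)| = 3/80 < delta but |f(x) - f(-5)| = 5 * 3/80 = 3/16, which is not < 3/16; so no larger delta works.
Hence the largest such delta is 3/80.

3/80


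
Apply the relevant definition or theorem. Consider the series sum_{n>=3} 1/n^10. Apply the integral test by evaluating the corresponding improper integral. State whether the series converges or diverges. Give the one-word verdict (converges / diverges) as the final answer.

Let f(x) = x^(-10). Then f is positive, continuous, and decreasing on [3, infinity), so the integral test applies.
Compute the improper integral int_{3}^infinity f(x) dx:
  antiderivative F(x) = -1/(9*x^9).
  As x -> infinity, F(x) -> 0 (since p = 10 > 1).
  So int = F(infinity) - F(3) = 0 - (-1/177147) = 1/177147.
  Finite, so by the integral test, the series converges.

converges


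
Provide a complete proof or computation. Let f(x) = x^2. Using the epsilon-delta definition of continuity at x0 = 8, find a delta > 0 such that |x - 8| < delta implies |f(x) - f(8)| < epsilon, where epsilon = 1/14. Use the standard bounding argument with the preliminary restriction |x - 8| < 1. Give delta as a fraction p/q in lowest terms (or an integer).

Factor: |x^2 - (8)^2| = |x - 8| * |x + 8|.
Impose |x - 8| < 1 first. Then |x + 8| = |(x - 8) + 2*(8)| <= |x - 8| + 2*|8| < 1 + 16 = 17.
So |x^2 - (8)^2| < delta * 17.
We need delta * 17 <= 1/14, i.e. delta <= 1/14/17 = 1/238.
Since 1/238 < 1, this is tighter than 1; take delta = 1/238.
So delta = 1/238 works.

1/238


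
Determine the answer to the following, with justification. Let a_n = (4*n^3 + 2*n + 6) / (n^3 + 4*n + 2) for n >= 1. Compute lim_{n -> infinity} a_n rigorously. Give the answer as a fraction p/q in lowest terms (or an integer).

Divide numerator and denominator by n^3, the highest power:
numerator / n^3 = 4 + 2/n^2 + 6/n^3
denominator / n^3 = 1 + 4/n^2 + 2/n^3
As n -> infinity, all terms of the form c/n^k (k >= 1) tend to 0.
So numerator / n^3 -> 4 and denominator / n^3 -> 1.
Therefore lim a_n = 4.

4


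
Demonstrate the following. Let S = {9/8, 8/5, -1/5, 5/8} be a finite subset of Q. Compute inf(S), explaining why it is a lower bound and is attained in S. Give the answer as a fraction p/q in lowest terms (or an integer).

S is finite, so inf(S) = min(S).
Sorted increasing:
-1/5, 5/8, 9/8, 8/5
The extremum is -1/5.
For every x in S, x >= -1/5. And -1/5 is in S, so it is attained.
Therefore inf(S) = -1/5.

-1/5


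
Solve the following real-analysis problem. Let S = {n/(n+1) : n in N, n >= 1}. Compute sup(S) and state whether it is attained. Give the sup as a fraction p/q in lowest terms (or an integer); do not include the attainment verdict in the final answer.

Analysis:
- Values: 1/2, 2/3, 3/4, 4/5, ... strictly increasing.
- Minimum is 1/2 (n=1); inf = 1/2 (attained).
- n/(n+1) = 1 - 1/(n+1) -> 1 from below as n -> infinity, and never equals 1.
- So sup = 1 (not attained).
Conclusion: sup(S) = 1, not attained in S.

1


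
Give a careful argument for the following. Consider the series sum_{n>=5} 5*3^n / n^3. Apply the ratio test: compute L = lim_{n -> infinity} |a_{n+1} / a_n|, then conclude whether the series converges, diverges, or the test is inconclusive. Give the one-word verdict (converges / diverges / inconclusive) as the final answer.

Let a_n denote the general term. Form the ratio a_{n+1}/a_n and simplify:
a_{n+1}/a_n = 3*n^3/(n + 1)^3
Take the limit as n -> infinity: L = 3.
Since L = 3 > 1 (or L = infinity), the ratio test implies the series diverges.

diverges


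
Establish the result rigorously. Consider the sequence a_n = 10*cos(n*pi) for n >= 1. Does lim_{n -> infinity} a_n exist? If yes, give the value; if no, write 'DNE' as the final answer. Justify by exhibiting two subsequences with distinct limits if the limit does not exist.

Examine the behaviour of a_n along subsequences.
cos(n*pi) = (-1)^n, so a_n = 10*(-1)^n. a_{2k} = 10 -> 10. a_{2k+1} = -10 -> -10.
Since these two subsequential limits are 10 and -10, distinct, the full sequence cannot converge (a convergent sequence has all subsequences tending to the same limit). So lim a_n does not exist.

DNE


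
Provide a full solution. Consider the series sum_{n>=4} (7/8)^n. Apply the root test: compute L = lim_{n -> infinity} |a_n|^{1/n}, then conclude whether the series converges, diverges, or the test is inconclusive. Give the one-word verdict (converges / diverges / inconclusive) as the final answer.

Let a_n denote the general term. Form |a_n|^(1/n) and simplify:
|a_n|^(1/n) = 7/8
Take the limit as n -> infinity: L = 7/8.
Since L = 7/8 < 1, the root test implies convergence.

converges


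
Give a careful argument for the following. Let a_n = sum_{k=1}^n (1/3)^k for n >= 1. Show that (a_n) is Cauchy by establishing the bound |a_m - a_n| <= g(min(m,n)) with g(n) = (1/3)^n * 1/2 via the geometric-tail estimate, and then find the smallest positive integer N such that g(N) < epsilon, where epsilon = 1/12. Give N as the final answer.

For m > n >= 1: |a_m - a_n| = sum_{k=n+1}^m (1/3)^k < sum_{k=n+1}^infinity (1/3)^k = (1/3)^(n+1) / (1 - 1/3) = (1/3)^n * (1/3) * (3/2) = (1/3)^n * 1/2.
So g(n) = (1/3)^n / 2. Since g(n) -> 0, (a_n) is Cauchy.
Now solve g(N) < 1/12: (1/3)^N / 2 < 1/12 <=> 3^N > 1 / (2 * 1/12) = 6.
Check powers of 3: 3^1 = 3 <= 6, 3^2 = 9 > 6.
So the smallest such N is 2. Check: g(2) = 1/(2 * 9) = 1/18 < 1/12.

2


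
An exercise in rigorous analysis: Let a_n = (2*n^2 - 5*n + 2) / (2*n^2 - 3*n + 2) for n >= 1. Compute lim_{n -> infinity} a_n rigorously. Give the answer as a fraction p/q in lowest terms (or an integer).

Divide numerator and denominator by n^2, the highest power:
numerator / n^2 = 2 - 5/n + 2/n^2
denominator / n^2 = 2 - 3/n + 2/n^2
As n -> infinity, all terms of the form c/n^k (k >= 1) tend to 0.
So numerator / n^2 -> 2 and denominator / n^2 -> 2.
Therefore lim a_n = 1.

1


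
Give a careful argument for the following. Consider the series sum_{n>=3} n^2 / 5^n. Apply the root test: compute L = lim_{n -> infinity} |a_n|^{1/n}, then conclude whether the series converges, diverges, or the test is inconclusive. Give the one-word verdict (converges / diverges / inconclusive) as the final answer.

Let a_n denote the general term. Form |a_n|^(1/n) and simplify:
|a_n|^(1/n) = n^(2/n)/5
Take the limit as n -> infinity: L = 1/5.
Since L = 1/5 < 1, the root test implies convergence.

converges


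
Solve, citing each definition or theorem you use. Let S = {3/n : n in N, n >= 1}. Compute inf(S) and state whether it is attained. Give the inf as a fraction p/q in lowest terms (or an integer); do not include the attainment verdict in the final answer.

Analysis:
- Values: 3, 3/2, 1, 3/4, ... strictly decreasing.
- The maximum is 3 (n=1); sup = 3 (attained).
- The set is bounded below by 0; 3/n -> 0 so 0 is the greatest lower bound.
- 0 is not in the set, so inf = 0 is not attained.
Conclusion: inf(S) = 0, not attained in S.

0


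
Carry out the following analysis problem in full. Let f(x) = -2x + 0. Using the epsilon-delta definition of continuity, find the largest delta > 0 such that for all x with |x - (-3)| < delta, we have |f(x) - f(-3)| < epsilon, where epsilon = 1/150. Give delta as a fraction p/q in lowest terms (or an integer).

We compute f(-3) = -2*(-3) + 0 = 6.
|f(x) - f(-3)| = |-2x + 0 - (6)| = |-2(x - (-3))| = 2|x - (-3)|.
We need 2|x - (-3)| < 1/150, i.e. |x - (-3)| < 1/150 / 2 = 1/300.
So any delta <= 1/300 works. Conversely, if delta > 1/300, then x = -3 + 1/300 satisfies |x - (-3)| = 1/300 < delta but |f(x) - f(-3)| = 2 * 1/300 = 1/150, which is not < 1/150; so no larger delta works.
Hence the largest such delta is 1/300.

1/300


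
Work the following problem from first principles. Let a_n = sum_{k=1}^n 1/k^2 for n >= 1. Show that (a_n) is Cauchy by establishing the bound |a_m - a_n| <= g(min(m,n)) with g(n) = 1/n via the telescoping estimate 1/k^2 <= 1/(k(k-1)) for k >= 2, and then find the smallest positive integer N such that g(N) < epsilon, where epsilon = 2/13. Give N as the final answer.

For m > n >= 1: |a_m - a_n| = sum_{k=n+1}^m 1/k^2.
Use 1/k^2 <= 1/(k(k-1)) = 1/(k-1) - 1/k for k >= 2:
sum_{k=n+1}^m 1/k^2 <= sum_{k=n+1}^m (1/(k-1) - 1/k) = 1/n - 1/m <= 1/n.
By symmetry the same bound holds with n,m swapped, so |a_m - a_n| <= 1/min(m,n) = g(min(m,n)). Since g(n) -> 0, (a_n) is Cauchy.
Now solve g(N) < 2/13: 1/N < 2/13 <=> N > 1/(2/13) = 13/2.
The smallest integer strictly greater than 13/2 is N = 7.
Check: g(7) = 1/7 < 2/13; g(6) = 1/6 >= 2/13. So N = 7.

7


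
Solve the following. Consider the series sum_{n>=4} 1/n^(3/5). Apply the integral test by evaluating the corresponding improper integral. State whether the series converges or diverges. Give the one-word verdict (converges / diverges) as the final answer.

Let f(x) = x^(-3/5). Then f is positive, continuous, and decreasing on [4, infinity), so the integral test applies.
Compute the improper integral int_{4}^infinity f(x) dx:
  antiderivative F(x) = 5*x^(2/5)/2.
  As x -> infinity, F(x) -> infinity (since p = 3/5 < 1).
  So the integral diverges. By the integral test, the series diverges.

diverges


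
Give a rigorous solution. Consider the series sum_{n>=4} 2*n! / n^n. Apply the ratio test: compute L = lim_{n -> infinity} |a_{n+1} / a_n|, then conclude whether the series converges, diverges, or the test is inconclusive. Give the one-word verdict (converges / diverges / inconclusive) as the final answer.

Let a_n denote the general term. Form the ratio a_{n+1}/a_n and simplify:
a_{n+1}/a_n = (n/(n + 1))^n
Take the limit as n -> infinity: L = exp(-1).
Since L = exp(-1) < 1, the ratio test implies the series converges.

converges


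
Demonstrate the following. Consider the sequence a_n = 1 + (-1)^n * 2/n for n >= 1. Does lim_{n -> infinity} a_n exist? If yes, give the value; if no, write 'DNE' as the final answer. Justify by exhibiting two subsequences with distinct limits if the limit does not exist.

Examine the behaviour of a_n along subsequences.
Even-n subsequence a_{2k} = 1 + 2/(2k) -> 1. Odd-n subsequence a_{2k+1} = 1 - 2/(2k+1) -> 1. Both tend to 1, which suggests the limit is 1; verify directly.
|a_n - 1| = |(-1)^n * 2/n| = 2/n for every n >= 1.
Given epsilon > 0, choose a positive integer N > 2/epsilon. Then for all n >= N, |a_n - 1| = 2/n <= 2/N < epsilon.
So by the definition of the limit, lim a_n exists and equals 1.

1


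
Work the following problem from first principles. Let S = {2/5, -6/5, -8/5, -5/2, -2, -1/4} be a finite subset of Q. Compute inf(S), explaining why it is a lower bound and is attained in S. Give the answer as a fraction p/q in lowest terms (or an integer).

S is finite, so inf(S) = min(S).
Sorted increasing:
-5/2, -2, -8/5, -6/5, -1/4, 2/5
The extremum is -5/2.
For every x in S, x >= -5/2. And -5/2 is in S, so it is attained.
Therefore inf(S) = -5/2.

-5/2


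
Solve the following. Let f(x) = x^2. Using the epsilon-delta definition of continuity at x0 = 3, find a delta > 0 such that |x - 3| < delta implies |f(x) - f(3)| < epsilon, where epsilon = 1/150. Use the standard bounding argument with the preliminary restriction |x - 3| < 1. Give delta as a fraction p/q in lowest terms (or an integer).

Factor: |x^2 - (3)^2| = |x - 3| * |x + 3|.
Impose |x - 3| < 1 first. Then |x + 3| = |(x - 3) + 2*(3)| <= |x - 3| + 2*|3| < 1 + 6 = 7.
So |x^2 - (3)^2| < delta * 7.
We need delta * 7 <= 1/150, i.e. delta <= 1/150/7 = 1/1050.
Since 1/1050 < 1, this is tighter than 1; take delta = 1/1050.
So delta = 1/1050 works.

1/1050


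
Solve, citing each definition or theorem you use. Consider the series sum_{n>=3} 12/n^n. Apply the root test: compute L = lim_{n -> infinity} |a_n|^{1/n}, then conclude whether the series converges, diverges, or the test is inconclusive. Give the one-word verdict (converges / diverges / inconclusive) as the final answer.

Let a_n denote the general term. Form |a_n|^(1/n) and simplify:
|a_n|^(1/n) = 12^(1/n)/n
Take the limit as n -> infinity: L = 0.
Since L = 0 < 1, the root test implies convergence.

converges


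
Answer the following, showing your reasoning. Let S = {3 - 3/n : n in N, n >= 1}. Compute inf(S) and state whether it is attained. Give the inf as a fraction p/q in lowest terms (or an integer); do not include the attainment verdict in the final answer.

Analysis:
- Values: 0, 3/2, 2, 9/4, ... strictly increasing.
- Minimum is 0 (n=1); inf = 0 (attained).
- 3 - 3/n -> 3 from below; sup = 3, not attained.
Conclusion: inf(S) = 0, attained in S.

0


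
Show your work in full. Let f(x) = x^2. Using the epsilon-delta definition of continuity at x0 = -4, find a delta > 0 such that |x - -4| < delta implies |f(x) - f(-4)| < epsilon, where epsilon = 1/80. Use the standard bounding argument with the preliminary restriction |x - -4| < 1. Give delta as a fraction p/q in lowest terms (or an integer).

Factor: |x^2 - (-4)^2| = |x - -4| * |x + -4|.
Impose |x - -4| < 1 first. Then |x + -4| = |(x - -4) + 2*(-4)| <= |x - -4| + 2*|-4| < 1 + 8 = 9.
So |x^2 - (-4)^2| < delta * 9.
We need delta * 9 <= 1/80, i.e. delta <= 1/80/9 = 1/720.
Since 1/720 < 1, this is tighter than 1; take delta = 1/720.
So delta = 1/720 works.

1/720


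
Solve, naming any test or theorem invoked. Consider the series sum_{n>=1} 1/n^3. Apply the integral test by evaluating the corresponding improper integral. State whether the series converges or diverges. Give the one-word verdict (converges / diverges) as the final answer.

Let f(x) = x^(-3). Then f is positive, continuous, and decreasing on [1, infinity), so the integral test applies.
Compute the improper integral int_{1}^infinity f(x) dx:
  antiderivative F(x) = -1/(2*x^2).
  As x -> infinity, F(x) -> 0 (since p = 3 > 1).
  So int = F(infinity) - F(1) = 0 - (-1/2) = 1/2.
  Finite, so by the integral test, the series converges.

converges


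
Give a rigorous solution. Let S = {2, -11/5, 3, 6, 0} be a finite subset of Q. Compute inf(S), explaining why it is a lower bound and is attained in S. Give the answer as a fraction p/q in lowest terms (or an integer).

S is finite, so inf(S) = min(S).
Sorted increasing:
-11/5, 0, 2, 3, 6
The extremum is -11/5.
For every x in S, x >= -11/5. And -11/5 is in S, so it is attained.
Therefore inf(S) = -11/5.

-11/5


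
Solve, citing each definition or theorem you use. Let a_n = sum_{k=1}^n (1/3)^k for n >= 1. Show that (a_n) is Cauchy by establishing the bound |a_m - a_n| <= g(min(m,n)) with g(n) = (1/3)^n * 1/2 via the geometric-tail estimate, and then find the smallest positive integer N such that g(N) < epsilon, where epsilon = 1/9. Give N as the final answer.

For m > n >= 1: |a_m - a_n| = sum_{k=n+1}^m (1/3)^k < sum_{k=n+1}^infinity (1/3)^k = (1/3)^(n+1) / (1 - 1/3) = (1/3)^n * (1/3) * (3/2) = (1/3)^n * 1/2.
So g(n) = (1/3)^n / 2. Since g(n) -> 0, (a_n) is Cauchy.
Now solve g(N) < 1/9: (1/3)^N / 2 < 1/9 <=> 3^N > 1 / (2 * 1/9) = 9/2.
Check powers of 3: 3^1 = 3 <= 9/2, 3^2 = 9 > 9/2.
So the smallest such N is 2. Check: g(2) = 1/(2 * 9) = 1/18 < 1/9.

2
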